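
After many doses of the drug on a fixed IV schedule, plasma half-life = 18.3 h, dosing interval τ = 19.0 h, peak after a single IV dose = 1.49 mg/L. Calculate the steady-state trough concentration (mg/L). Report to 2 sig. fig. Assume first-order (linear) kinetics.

k = ln2 / t½ = 0.693147 / 18.3 = 0.03788 h⁻¹
e^(−kτ) = e^(−0.03788 × 19.0) = 0.4869
Accumulation ratio R = 1 / (1 − e^(−kτ)) = 1 / (1 − 0.4869) = 1.949
Steady-state trough = C₀ × R × e^(−kτ) = 1.49 × 1.949 × 0.4869 = 1.414 mg/L

1.4 mg/L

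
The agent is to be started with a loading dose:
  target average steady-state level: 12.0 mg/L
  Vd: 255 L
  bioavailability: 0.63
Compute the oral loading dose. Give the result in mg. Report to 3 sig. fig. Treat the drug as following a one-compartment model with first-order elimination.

4860 mg

LD = Css × Vd / F = 12.0 × 255 / 0.63 = 4857 mg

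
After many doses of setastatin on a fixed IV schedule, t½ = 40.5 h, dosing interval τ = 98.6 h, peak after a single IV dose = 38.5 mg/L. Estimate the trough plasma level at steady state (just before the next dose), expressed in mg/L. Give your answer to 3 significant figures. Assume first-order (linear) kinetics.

8.74 mg/L

k = ln2 / t½ = 0.693147 / 40.5 = 0.01711 h⁻¹
e^(−kτ) = e^(−0.01711 × 98.6) = 0.1851
Accumulation ratio R = 1 / (1 − e^(−kτ)) = 1 / (1 − 0.1851) = 1.227
Steady-state trough = C₀ × R × e^(−kτ) = 38.5 × 1.227 × 0.1851 = 8.744 mg/L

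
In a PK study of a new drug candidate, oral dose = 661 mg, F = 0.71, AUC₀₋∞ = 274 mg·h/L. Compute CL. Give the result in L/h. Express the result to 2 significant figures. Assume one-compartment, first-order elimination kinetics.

CL = F·Dose / AUC = 0.71 × 661 / 274 = 1.713 L/h

1.7 L/h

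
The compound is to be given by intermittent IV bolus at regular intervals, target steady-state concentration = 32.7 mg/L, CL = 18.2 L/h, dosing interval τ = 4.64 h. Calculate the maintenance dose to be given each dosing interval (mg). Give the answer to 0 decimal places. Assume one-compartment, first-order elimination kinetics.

At steady state, Dose/τ = Css × CL.
Dose = Css × CL × τ = 32.7 × 18.20 × 4.64 = 2761 mg

2761 mg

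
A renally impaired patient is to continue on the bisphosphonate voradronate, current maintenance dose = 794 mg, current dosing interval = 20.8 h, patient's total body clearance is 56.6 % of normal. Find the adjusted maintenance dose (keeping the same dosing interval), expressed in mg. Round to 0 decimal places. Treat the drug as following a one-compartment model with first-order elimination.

To keep the same average steady-state level, dosing rate must scale with clearance.
CL ratio = 56.6 / 100 = 0.5660
New dose (same interval) = 794 × 0.5660 = 449.4 mg

449 mg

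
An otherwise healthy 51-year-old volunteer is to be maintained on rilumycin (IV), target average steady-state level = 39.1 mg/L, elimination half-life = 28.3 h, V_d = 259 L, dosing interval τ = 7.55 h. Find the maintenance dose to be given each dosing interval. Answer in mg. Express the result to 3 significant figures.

1870 mg

k = ln2 / t½ = 0.693147 / 28.3 = 0.02449 h⁻¹
CL = k × Vd = 0.02449 × 259 = 6.343 L/h
At steady state, Dose/τ = Css × CL.
Dose = Css × CL × τ = 39.1 × 6.343 × 7.55 = 1872 mg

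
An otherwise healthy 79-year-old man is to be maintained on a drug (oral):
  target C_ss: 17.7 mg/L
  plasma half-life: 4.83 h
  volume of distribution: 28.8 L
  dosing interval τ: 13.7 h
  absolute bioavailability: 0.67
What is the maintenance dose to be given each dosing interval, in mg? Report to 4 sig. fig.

k = ln2 / t½ = 0.693147 / 4.83 = 0.1435 h⁻¹
CL = k × Vd = 0.1435 × 28.8 = 4.133 L/h
At steady state, F × (Dose/τ) = Css × CL.
Dose = Css × CL × τ / F = 17.7 × 4.133 × 13.7 / 0.67 = 1496 mg

1496 mg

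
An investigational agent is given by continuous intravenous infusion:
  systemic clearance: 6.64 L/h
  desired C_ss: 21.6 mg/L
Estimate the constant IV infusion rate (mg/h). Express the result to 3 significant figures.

143 mg/h

At steady state, infusion rate R₀ = Css × CL = 21.6 × 6.640 = 143.4 mg/h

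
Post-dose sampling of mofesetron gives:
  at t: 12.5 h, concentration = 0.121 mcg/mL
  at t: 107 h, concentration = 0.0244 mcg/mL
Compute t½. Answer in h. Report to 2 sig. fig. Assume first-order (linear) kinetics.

41 h

k = ln(C₁/C₂) / (t₂ − t₁) = ln(0.121/0.0244) / (107 − 12.5)
  = 1.601 / 94.50 = 0.01694 h⁻¹
t½ = ln2 / k = 0.693147 / 0.01694 = 40.92 h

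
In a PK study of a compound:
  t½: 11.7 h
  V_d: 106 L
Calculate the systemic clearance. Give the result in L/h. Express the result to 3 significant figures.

k = ln2 / t½ = 0.693147 / 11.7 = 0.05924 h⁻¹
CL = k × Vd = 0.05924 × 106 = 6.279 L/h

6.28 L/h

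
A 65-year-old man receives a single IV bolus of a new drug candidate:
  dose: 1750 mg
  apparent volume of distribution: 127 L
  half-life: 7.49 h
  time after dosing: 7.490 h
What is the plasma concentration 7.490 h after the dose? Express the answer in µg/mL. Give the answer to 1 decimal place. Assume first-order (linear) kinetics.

C₀ = Dose / Vd = 1750 / 127 = 13.78 mg/L
k = ln2 / t½ = 0.693147 / 7.49 = 0.09254 h⁻¹
t / t½ = 7.490 / 7.49 = 1 half-lives
C = C₀ × (1/2)^1 = 13.78 × 0.5000 = 6.890 mg/L
(6.890 mg/L = 6.890 µg/mL)

6.9 µg/mL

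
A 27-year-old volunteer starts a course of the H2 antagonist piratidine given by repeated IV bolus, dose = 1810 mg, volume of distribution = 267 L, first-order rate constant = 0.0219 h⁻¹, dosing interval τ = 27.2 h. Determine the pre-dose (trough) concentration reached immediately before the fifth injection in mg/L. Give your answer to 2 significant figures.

7.6 mg/L

C₀ per dose = Dose / Vd = 1810 / 267 = 6.779 mg/L
Fraction remaining after one interval: r = e^(−kτ) = e^(−0.02190 × 27.2) = 0.5512
Before dose 5, 4 doses have been given (aged 1τ, 2τ, 3τ, 4τ).
C_trough = C₀ × (r + r² + … + r^4) = C₀ × r(1−r^4)/(1−r)
        = 6.779 × 0.5512 × (1 − 0.09231) / (1 − 0.5512) = 7.557 mg/L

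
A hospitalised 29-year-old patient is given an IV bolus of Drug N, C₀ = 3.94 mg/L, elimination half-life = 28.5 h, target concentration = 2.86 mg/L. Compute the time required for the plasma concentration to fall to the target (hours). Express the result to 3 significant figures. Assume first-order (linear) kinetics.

13.2 h

k = ln2 / t½ = 0.693147 / 28.5 = 0.02432 h⁻¹
t = ln(C₀ / C) / k = ln(3.940 / 2.86) / 0.02432
  = ln(1.378) / 0.02432 = 0.3206 / 0.02432 = 13.18 h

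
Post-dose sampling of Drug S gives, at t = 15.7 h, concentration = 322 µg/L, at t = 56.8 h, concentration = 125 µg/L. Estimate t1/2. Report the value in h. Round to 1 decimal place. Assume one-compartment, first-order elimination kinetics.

30.1 h

k = ln(C₁/C₂) / (t₂ − t₁) = ln(322/125) / (56.8 − 15.7)
  = 0.9462 / 41.10 = 0.02302 h⁻¹
t½ = ln2 / k = 0.693147 / 0.02302 = 30.11 h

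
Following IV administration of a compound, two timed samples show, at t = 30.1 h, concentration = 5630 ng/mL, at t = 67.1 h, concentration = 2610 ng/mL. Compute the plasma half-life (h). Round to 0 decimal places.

33 h

k = ln(C₁/C₂) / (t₂ − t₁) = ln(5630/2610) / (67.1 − 30.1)
  = 0.7688 / 37.00 = 0.02078 h⁻¹
t½ = ln2 / k = 0.693147 / 0.02078 = 33.36 h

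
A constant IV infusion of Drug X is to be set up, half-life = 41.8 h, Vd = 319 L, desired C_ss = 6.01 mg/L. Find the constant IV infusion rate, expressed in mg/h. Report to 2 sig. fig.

k = ln2 / t½ = 0.693147 / 41.8 = 0.01658 h⁻¹
CL = k × Vd = 0.01658 × 319 = 5.289 L/h
At steady state, infusion rate R₀ = Css × CL = 6.01 × 5.289 = 31.79 mg/h

32 mg/h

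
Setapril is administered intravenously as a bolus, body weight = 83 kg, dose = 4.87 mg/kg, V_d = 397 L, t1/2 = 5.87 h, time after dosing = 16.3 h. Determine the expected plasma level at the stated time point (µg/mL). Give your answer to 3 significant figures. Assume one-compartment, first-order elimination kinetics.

0.149 µg/mL

Total dose = 4.87 × 83 = 404.2 mg
C₀ = Dose / Vd = 404.2 / 397 = 1.018 mg/L
k = ln2 / t½ = 0.693147 / 5.87 = 0.1181 h⁻¹
C = C₀ · e^(−k·t) = 1.018 × e^(−0.1181 × 16.3)
  = 1.018 × 0.1459 = 0.1485 mg/L
(0.1485 mg/L = 0.1485 µg/mL)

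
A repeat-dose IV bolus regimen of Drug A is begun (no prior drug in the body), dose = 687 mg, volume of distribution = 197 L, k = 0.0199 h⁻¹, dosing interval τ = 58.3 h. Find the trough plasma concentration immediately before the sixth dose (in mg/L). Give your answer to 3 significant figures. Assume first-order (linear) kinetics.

C₀ per dose = Dose / Vd = 687 / 197 = 3.487 mg/L
Fraction remaining after one interval: r = e^(−kτ) = e^(−0.01990 × 58.3) = 0.3134
Before dose 6, 5 doses have been given (aged 1τ, 2τ, 3τ, 4τ, 5τ).
C_trough = C₀ × (r + r² + … + r^5) = C₀ × r(1−r^5)/(1−r)
        = 3.487 × 0.3134 × (1 − 0.003023) / (1 − 0.3134) = 1.587 mg/L

1.59 mg/L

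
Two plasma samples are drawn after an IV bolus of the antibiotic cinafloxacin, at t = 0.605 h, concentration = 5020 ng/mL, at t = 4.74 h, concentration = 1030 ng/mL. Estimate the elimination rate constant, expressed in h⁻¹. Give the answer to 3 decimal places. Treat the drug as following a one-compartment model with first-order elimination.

0.383 h⁻¹

k = ln(C₁/C₂) / (t₂ − t₁) = ln(5020/1030) / (4.74 − 0.605)
  = 1.584 / 4.135 = 0.3831 h⁻¹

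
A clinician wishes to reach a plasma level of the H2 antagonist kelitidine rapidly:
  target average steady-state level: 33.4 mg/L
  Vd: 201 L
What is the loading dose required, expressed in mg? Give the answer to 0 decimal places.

LD = Css × Vd = 33.4 × 201 = 6713 mg

6713 mg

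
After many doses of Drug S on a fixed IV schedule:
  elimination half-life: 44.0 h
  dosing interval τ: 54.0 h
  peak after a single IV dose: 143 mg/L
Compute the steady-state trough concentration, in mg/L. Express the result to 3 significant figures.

k = ln2 / t½ = 0.693147 / 44.0 = 0.01575 h⁻¹
e^(−kτ) = e^(−0.01575 × 54.0) = 0.4272
Accumulation ratio R = 1 / (1 − e^(−kτ)) = 1 / (1 − 0.4272) = 1.746
Steady-state trough = C₀ × R × e^(−kτ) = 143 × 1.746 × 0.4272 = 106.7 mg/L

107 mg/L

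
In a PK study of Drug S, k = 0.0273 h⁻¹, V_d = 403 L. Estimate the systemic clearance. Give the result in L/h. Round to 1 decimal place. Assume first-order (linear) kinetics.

CL = k × Vd = 0.0273 × 403 = 11.00 L/h

11.0 L/h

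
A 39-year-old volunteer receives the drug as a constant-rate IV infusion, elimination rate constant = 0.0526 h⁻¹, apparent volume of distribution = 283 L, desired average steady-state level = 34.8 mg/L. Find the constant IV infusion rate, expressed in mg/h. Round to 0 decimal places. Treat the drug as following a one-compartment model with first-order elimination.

CL = k × Vd = 0.05260 × 283 = 14.89 L/h
At steady state, infusion rate R₀ = Css × CL = 34.8 × 14.89 = 518.2 mg/h

518 mg/h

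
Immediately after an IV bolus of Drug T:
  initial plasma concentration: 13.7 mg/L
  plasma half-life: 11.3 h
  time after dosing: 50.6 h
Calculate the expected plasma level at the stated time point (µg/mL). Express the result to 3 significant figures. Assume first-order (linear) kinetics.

k = ln2 / t½ = 0.693147 / 11.3 = 0.06134 h⁻¹
C = C₀ · e^(−k·t) = 13.70 × e^(−0.06134 × 50.6)
  = 13.70 × 0.04488 = 0.6149 mg/L
(0.6149 mg/L = 0.6149 µg/mL)

0.615 µg/mL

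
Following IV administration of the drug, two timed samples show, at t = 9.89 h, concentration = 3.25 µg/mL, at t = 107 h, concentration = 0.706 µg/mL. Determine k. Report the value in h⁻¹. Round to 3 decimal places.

k = ln(C₁/C₂) / (t₂ − t₁) = ln(3.25/0.706) / (107 − 9.89)
  = 1.527 / 97.11 = 0.01572 h⁻¹

0.016 h⁻¹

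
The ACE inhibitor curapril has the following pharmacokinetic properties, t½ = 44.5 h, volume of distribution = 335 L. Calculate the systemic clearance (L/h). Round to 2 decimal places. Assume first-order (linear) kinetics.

k = ln2 / t½ = 0.693147 / 44.5 = 0.01558 h⁻¹
CL = k × Vd = 0.01558 × 335 = 5.219 L/h

5.22 L/h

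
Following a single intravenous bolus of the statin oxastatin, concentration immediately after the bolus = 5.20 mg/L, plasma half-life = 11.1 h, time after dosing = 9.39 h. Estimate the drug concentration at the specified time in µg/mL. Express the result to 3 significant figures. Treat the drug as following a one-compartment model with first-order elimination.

2.89 µg/mL

k = ln2 / t½ = 0.693147 / 11.1 = 0.06245 h⁻¹
C = C₀ · e^(−k·t) = 5.200 × e^(−0.06245 × 9.39)
  = 5.200 × 0.5563 = 2.893 mg/L
(2.893 mg/L = 2.893 µg/mL)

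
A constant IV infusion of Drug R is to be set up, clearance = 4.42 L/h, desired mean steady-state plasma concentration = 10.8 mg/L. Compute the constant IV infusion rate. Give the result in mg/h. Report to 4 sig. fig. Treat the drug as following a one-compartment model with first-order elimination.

At steady state, infusion rate R₀ = Css × CL = 10.8 × 4.420 = 47.74 mg/h

47.74 mg/h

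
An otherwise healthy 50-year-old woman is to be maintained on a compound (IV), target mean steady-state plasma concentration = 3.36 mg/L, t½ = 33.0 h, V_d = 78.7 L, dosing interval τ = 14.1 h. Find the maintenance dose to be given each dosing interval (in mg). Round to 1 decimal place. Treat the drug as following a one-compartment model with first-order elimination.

78.3 mg

k = ln2 / t½ = 0.693147 / 33.0 = 0.02100 h⁻¹
CL = k × Vd = 0.02100 × 78.7 = 1.653 L/h
At steady state, Dose/τ = Css × CL.
Dose = Css × CL × τ = 3.36 × 1.653 × 14.1 = 78.31 mg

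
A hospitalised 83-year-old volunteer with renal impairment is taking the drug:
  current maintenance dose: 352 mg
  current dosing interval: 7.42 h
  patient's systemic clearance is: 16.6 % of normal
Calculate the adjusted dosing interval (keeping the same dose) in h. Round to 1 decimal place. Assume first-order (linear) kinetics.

To keep the same average steady-state level, dosing rate must scale with clearance.
CL ratio = 16.6 / 100 = 0.1660
New interval (same dose) = 7.42 / 0.1660 = 44.70 h

44.7 h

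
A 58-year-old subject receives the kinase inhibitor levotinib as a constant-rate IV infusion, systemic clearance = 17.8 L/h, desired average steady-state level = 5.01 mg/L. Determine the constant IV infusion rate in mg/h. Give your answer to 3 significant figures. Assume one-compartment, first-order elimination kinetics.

89.2 mg/h

At steady state, infusion rate R₀ = Css × CL = 5.01 × 17.80 = 89.18 mg/h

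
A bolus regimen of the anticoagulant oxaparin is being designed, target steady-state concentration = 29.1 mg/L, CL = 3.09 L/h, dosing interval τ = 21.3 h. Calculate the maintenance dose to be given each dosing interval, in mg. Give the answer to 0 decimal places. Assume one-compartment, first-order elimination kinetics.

1915 mg

At steady state, Dose/τ = Css × CL.
Dose = Css × CL × τ = 29.1 × 3.090 × 21.3 = 1915 mg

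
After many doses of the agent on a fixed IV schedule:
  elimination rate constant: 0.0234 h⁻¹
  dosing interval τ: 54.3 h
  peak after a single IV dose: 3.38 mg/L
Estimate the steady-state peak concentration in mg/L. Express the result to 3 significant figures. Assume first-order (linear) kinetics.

4.70 mg/L

e^(−kτ) = e^(−0.02340 × 54.3) = 0.2807
Accumulation ratio R = 1 / (1 − e^(−kτ)) = 1 / (1 − 0.2807) = 1.390
Steady-state peak = C₀ × R = 3.38 × 1.390 = 4.698 mg/L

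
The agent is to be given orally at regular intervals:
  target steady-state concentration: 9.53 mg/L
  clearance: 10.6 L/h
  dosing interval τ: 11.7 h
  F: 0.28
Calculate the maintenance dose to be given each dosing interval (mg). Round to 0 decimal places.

4221 mg

At steady state, F × (Dose/τ) = Css × CL.
Dose = Css × CL × τ / F = 9.53 × 10.60 × 11.7 / 0.28 = 4221 mg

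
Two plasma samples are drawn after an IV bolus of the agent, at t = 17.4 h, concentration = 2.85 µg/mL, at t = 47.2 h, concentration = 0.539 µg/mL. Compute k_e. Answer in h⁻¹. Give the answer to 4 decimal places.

0.0559 h⁻¹

k = ln(C₁/C₂) / (t₂ − t₁) = ln(2.85/0.539) / (47.2 − 17.4)
  = 1.665 / 29.80 = 0.05587 h⁻¹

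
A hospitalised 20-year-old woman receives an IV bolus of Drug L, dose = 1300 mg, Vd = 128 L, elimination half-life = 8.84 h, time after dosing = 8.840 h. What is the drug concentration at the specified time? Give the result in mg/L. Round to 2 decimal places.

5.08 mg/L

C₀ = Dose / Vd = 1300 / 128 = 10.16 mg/L
k = ln2 / t½ = 0.693147 / 8.84 = 0.07841 h⁻¹
t / t½ = 8.840 / 8.84 = 1 half-lives
C = C₀ × (1/2)^1 = 10.16 × 0.5000 = 5.080 mg/L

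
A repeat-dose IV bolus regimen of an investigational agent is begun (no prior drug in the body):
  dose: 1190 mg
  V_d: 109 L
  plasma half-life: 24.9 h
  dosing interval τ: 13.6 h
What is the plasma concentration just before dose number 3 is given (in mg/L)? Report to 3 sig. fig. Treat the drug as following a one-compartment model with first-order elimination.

12.6 mg/L

C₀ per dose = Dose / Vd = 1190 / 109 = 10.92 mg/L
k = ln2 / t½ = 0.693147 / 24.9 = 0.02784 h⁻¹
Fraction remaining after one interval: r = e^(−kτ) = e^(−0.02784 × 13.6) = 0.6848
Before dose 3, 2 doses have been given (aged 1τ, 2τ).
C_trough = C₀ × (r + r²) = 10.92 × (0.6848 + 0.4690) = 12.60 mg/L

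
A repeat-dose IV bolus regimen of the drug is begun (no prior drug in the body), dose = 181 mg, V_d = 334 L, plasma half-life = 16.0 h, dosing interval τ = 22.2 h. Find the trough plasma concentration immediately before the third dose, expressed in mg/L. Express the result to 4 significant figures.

C₀ per dose = Dose / Vd = 181 / 334 = 0.5419 mg/L
k = ln2 / t½ = 0.693147 / 16.0 = 0.04332 h⁻¹
Fraction remaining after one interval: r = e^(−kτ) = e^(−0.04332 × 22.2) = 0.3822
Before dose 3, 2 doses have been given (aged 1τ, 2τ).
C_trough = C₀ × (r + r²) = 0.5419 × (0.3822 + 0.1461) = 0.2863 mg/L

0.2863 mg/L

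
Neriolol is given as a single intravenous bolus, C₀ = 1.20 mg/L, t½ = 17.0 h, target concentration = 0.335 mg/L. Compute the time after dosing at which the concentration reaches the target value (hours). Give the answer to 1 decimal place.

31.3 h

k = ln2 / t½ = 0.693147 / 17.0 = 0.04077 h⁻¹
t = ln(C₀ / C) / k = ln(1.200 / 0.335) / 0.04077
  = ln(3.582) / 0.04077 = 1.276 / 0.04077 = 31.30 h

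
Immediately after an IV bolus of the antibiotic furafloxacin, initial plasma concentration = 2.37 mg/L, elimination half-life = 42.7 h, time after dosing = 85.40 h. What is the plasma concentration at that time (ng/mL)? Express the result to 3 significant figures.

593 ng/mL

k = ln2 / t½ = 0.693147 / 42.7 = 0.01623 h⁻¹
t / t½ = 85.40 / 42.7 = 2 half-lives
C = C₀ × (1/2)^2 = 2.370 × 0.2500 = 0.5925 mg/L
Convert: 0.5925 mg/L × 1000 = 592.5 ng/mL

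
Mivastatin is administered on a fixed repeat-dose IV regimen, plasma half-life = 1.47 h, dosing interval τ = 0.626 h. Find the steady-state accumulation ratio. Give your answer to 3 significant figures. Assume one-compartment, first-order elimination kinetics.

3.91

k = ln2 / t½ = 0.693147 / 1.47 = 0.4715 h⁻¹
e^(−kτ) = e^(−0.4715 × 0.626) = 0.7444
Accumulation ratio R = 1 / (1 − e^(−kτ)) = 1 / (1 − 0.7444) = 3.912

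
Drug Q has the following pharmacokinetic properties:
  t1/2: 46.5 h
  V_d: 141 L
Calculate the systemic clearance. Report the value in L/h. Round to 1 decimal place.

2.1 L/h

k = ln2 / t½ = 0.693147 / 46.5 = 0.01491 h⁻¹
CL = k × Vd = 0.01491 × 141 = 2.102 L/h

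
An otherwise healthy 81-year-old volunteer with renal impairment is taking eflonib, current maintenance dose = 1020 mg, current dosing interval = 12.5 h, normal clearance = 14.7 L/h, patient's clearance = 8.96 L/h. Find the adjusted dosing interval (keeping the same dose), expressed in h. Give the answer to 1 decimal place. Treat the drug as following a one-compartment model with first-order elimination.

20.5 h

To keep the same average steady-state level, dosing rate must scale with clearance.
CL ratio = 8.96 / 14.7 = 0.6095
New interval (same dose) = 12.5 / 0.6095 = 20.51 h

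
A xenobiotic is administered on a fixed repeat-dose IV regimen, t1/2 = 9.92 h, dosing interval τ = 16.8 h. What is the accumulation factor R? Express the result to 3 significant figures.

k = ln2 / t½ = 0.693147 / 9.92 = 0.06987 h⁻¹
e^(−kτ) = e^(−0.06987 × 16.8) = 0.3092
Accumulation ratio R = 1 / (1 − e^(−kτ)) = 1 / (1 − 0.3092) = 1.448

1.45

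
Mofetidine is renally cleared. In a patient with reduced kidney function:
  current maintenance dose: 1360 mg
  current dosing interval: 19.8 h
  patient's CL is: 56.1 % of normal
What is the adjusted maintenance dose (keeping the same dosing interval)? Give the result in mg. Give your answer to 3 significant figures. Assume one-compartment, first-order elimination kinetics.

To keep the same average steady-state level, dosing rate must scale with clearance.
CL ratio = 56.1 / 100 = 0.5610
New dose (same interval) = 1360 × 0.5610 = 763.0 mg

763 mg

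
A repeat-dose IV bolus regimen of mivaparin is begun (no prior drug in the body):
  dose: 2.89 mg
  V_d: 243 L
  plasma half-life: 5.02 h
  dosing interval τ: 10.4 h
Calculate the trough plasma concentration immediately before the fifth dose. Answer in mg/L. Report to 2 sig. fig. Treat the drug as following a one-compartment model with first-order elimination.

C₀ per dose = Dose / Vd = 2.89 / 243 = 0.01189 mg/L
k = ln2 / t½ = 0.693147 / 5.02 = 0.1381 h⁻¹
Fraction remaining after one interval: r = e^(−kτ) = e^(−0.1381 × 10.4) = 0.2378
Before dose 5, 4 doses have been given (aged 1τ, 2τ, 3τ, 4τ).
C_trough = C₀ × (r + r² + … + r^4) = C₀ × r(1−r^4)/(1−r)
        = 0.01189 × 0.2378 × (1 − 0.003198) / (1 − 0.2378) = 0.003698 mg/L

0.0037 mg/L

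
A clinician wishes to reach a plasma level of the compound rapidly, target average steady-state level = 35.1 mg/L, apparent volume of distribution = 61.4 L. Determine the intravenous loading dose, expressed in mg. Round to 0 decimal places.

LD = Css × Vd = 35.1 × 61.4 = 2155 mg

2155 mg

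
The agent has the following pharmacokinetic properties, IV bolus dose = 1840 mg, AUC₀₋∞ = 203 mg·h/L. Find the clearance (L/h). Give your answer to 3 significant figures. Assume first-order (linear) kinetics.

CL = Dose / AUC = 1840 / 203 = 9.064 L/h

9.06 L/h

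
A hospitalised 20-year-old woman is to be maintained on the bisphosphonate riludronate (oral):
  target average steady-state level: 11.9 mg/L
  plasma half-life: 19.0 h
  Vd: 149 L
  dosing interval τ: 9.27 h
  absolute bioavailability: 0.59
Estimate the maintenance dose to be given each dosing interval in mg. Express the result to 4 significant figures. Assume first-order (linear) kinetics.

k = ln2 / t½ = 0.693147 / 19.0 = 0.03648 h⁻¹
CL = k × Vd = 0.03648 × 149 = 5.436 L/h
At steady state, F × (Dose/τ) = Css × CL.
Dose = Css × CL × τ / F = 11.9 × 5.436 × 9.27 / 0.59 = 1016 mg

1016 mg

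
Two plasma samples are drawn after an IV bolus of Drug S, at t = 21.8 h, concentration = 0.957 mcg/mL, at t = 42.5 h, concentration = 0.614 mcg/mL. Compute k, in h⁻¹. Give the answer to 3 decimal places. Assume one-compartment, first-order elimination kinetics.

k = ln(C₁/C₂) / (t₂ − t₁) = ln(0.957/0.614) / (42.5 − 21.8)
  = 0.4438 / 20.70 = 0.02144 h⁻¹

0.021 h⁻¹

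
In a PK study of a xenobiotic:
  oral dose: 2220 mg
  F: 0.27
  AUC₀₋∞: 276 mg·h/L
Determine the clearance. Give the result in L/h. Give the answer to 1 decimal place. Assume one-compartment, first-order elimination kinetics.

CL = F·Dose / AUC = 0.27 × 2220 / 276 = 2.172 L/h

2.2 L/h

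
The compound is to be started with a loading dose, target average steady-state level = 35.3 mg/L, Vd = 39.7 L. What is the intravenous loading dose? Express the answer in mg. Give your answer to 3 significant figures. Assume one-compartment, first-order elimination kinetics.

LD = Css × Vd = 35.3 × 39.7 = 1401 mg

1400 mg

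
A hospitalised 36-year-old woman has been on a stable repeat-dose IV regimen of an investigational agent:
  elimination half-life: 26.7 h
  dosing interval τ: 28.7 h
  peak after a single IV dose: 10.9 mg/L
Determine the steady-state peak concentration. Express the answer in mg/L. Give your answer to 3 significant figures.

20.8 mg/L

k = ln2 / t½ = 0.693147 / 26.7 = 0.02596 h⁻¹
e^(−kτ) = e^(−0.02596 × 28.7) = 0.4747
Accumulation ratio R = 1 / (1 − e^(−kτ)) = 1 / (1 − 0.4747) = 1.904
Steady-state peak = C₀ × R = 10.9 × 1.904 = 20.75 mg/L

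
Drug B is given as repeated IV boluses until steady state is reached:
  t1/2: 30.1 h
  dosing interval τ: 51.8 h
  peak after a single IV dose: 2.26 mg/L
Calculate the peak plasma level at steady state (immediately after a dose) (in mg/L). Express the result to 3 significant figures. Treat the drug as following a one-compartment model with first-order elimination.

3.24 mg/L

k = ln2 / t½ = 0.693147 / 30.1 = 0.02303 h⁻¹
e^(−kτ) = e^(−0.02303 × 51.8) = 0.3033
Accumulation ratio R = 1 / (1 − e^(−kτ)) = 1 / (1 − 0.3033) = 1.435
Steady-state peak = C₀ × R = 2.26 × 1.435 = 3.243 mg/L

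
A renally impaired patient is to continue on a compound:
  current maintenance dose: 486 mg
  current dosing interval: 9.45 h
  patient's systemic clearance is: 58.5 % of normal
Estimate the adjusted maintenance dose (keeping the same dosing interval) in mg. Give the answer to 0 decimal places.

To keep the same average steady-state level, dosing rate must scale with clearance.
CL ratio = 58.5 / 100 = 0.5850
New dose (same interval) = 486 × 0.5850 = 284.3 mg

284 mg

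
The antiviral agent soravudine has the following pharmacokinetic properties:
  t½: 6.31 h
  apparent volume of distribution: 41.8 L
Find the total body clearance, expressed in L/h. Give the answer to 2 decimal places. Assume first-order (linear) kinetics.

k = ln2 / t½ = 0.693147 / 6.31 = 0.1098 h⁻¹
CL = k × Vd = 0.1098 × 41.8 = 4.590 L/h

4.59 L/h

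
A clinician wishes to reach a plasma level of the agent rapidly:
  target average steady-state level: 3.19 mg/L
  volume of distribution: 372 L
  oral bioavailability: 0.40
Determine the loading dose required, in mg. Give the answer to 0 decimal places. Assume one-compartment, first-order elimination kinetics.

LD = Css × Vd / F = 3.19 × 372 / 0.40 = 2967 mg

2967 mg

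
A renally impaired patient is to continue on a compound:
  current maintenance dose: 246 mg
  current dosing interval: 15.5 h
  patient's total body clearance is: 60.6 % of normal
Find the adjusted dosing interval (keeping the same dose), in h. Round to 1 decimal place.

25.6 h

To keep the same average steady-state level, dosing rate must scale with clearance.
CL ratio = 60.6 / 100 = 0.6060
New interval (same dose) = 15.5 / 0.6060 = 25.58 h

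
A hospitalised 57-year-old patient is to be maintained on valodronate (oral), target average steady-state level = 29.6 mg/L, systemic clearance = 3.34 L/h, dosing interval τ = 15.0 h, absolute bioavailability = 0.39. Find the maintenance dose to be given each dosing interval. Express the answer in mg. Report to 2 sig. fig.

3800 mg

At steady state, F × (Dose/τ) = Css × CL.
Dose = Css × CL × τ / F = 29.6 × 3.340 × 15.0 / 0.39 = 3802 mg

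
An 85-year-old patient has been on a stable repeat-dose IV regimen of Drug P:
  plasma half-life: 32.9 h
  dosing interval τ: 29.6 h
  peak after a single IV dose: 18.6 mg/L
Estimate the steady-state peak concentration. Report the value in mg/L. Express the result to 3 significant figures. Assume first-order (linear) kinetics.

k = ln2 / t½ = 0.693147 / 32.9 = 0.02107 h⁻¹
e^(−kτ) = e^(−0.02107 × 29.6) = 0.5360
Accumulation ratio R = 1 / (1 − e^(−kτ)) = 1 / (1 − 0.5360) = 2.155
Steady-state peak = C₀ × R = 18.6 × 2.155 = 40.08 mg/L

40.1 mg/L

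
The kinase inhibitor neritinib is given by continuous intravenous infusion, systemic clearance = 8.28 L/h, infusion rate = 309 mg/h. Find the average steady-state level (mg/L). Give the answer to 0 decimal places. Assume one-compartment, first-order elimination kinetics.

At steady state Css = R₀ / CL = 309 / 8.280 = 37.32 mg/L

37 mg/L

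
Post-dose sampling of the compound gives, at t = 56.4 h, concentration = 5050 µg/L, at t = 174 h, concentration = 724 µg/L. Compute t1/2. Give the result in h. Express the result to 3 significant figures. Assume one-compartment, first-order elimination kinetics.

42.0 h

k = ln(C₁/C₂) / (t₂ − t₁) = ln(5050/724) / (174 − 56.4)
  = 1.942 / 117.6 = 0.01651 h⁻¹
t½ = ln2 / k = 0.693147 / 0.01651 = 41.98 h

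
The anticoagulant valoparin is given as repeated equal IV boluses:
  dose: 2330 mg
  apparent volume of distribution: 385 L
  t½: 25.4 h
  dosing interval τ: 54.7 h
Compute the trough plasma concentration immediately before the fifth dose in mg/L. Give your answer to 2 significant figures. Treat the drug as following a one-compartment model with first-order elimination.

C₀ per dose = Dose / Vd = 2330 / 385 = 6.052 mg/L
k = ln2 / t½ = 0.693147 / 25.4 = 0.02729 h⁻¹
Fraction remaining after one interval: r = e^(−kτ) = e^(−0.02729 × 54.7) = 0.2248
Before dose 5, 4 doses have been given (aged 1τ, 2τ, 3τ, 4τ).
C_trough = C₀ × (r + r² + … + r^4) = C₀ × r(1−r^4)/(1−r)
        = 6.052 × 0.2248 × (1 − 0.002554) / (1 − 0.2248) = 1.751 mg/L

1.8 mg/L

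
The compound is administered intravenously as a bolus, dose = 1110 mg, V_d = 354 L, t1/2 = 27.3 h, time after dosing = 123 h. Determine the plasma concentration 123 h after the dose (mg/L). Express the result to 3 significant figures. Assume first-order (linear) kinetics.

C₀ = Dose / Vd = 1110 / 354 = 3.136 mg/L
k = ln2 / t½ = 0.693147 / 27.3 = 0.02539 h⁻¹
C = C₀ · e^(−k·t) = 3.136 × e^(−0.02539 × 123)
  = 3.136 × 0.04403 = 0.1381 mg/L

0.138 mg/L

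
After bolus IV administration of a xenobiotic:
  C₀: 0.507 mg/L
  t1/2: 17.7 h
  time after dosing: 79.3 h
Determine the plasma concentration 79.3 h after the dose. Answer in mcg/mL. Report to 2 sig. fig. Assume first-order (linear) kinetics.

0.023 mcg/mL

k = ln2 / t½ = 0.693147 / 17.7 = 0.03916 h⁻¹
C = C₀ · e^(−k·t) = 0.5070 × e^(−0.03916 × 79.3)
  = 0.5070 × 0.04481 = 0.02272 mg/L
(0.02272 mg/L = 0.02272 mcg/mL)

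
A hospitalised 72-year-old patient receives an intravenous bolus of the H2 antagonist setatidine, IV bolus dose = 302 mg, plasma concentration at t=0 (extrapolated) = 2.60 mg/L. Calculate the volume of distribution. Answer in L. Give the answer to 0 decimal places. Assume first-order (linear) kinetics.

116 L

Vd = Dose / C₀ = 302.0 / 2.60 = 116.2 L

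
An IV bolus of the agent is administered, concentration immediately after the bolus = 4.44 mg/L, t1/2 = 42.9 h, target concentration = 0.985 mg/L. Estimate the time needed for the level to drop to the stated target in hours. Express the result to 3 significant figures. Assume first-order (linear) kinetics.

93.2 h

k = ln2 / t½ = 0.693147 / 42.9 = 0.01616 h⁻¹
t = ln(C₀ / C) / k = ln(4.440 / 0.985) / 0.01616
  = ln(4.508) / 0.01616 = 1.506 / 0.01616 = 93.19 h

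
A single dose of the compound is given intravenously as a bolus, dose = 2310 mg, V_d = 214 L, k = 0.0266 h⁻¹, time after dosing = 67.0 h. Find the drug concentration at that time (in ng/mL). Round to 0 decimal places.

C₀ = Dose / Vd = 2310 / 214 = 10.79 mg/L
C = C₀ · e^(−k·t) = 10.79 × e^(−0.02660 × 67.0)
  = 10.79 × 0.1683 = 1.816 mg/L
Convert: 1.816 mg/L × 1000 = 1816 ng/mL

1816 ng/mL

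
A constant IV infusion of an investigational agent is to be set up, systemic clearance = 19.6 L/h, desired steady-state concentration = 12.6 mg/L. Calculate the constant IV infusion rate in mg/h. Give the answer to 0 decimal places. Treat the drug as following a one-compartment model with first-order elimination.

247 mg/h

At steady state, infusion rate R₀ = Css × CL = 12.6 × 19.60 = 247.0 mg/h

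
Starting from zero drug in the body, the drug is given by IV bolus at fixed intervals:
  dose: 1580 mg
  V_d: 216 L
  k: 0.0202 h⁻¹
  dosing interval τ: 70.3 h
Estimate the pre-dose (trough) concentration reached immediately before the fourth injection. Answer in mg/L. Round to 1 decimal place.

C₀ per dose = Dose / Vd = 1580 / 216 = 7.315 mg/L
Fraction remaining after one interval: r = e^(−kτ) = e^(−0.02020 × 70.3) = 0.2417
Before dose 4, 3 doses have been given (aged 1τ, 2τ, 3τ).
C_trough = C₀ × (r + r² + … + r^3) = C₀ × r(1−r^3)/(1−r)
        = 7.315 × 0.2417 × (1 − 0.01412) / (1 − 0.2417) = 2.299 mg/L

2.3 mg/L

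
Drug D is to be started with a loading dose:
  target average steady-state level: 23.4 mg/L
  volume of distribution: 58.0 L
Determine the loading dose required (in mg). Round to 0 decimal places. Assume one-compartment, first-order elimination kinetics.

LD = Css × Vd = 23.4 × 58.0 = 1357 mg

1357 mg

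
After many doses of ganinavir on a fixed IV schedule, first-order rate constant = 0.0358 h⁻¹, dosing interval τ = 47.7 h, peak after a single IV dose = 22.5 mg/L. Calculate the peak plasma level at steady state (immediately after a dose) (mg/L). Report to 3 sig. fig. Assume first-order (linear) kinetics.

e^(−kτ) = e^(−0.03580 × 47.7) = 0.1813
Accumulation ratio R = 1 / (1 − e^(−kτ)) = 1 / (1 − 0.1813) = 1.221
Steady-state peak = C₀ × R = 22.5 × 1.221 = 27.47 mg/L

27.5 mg/L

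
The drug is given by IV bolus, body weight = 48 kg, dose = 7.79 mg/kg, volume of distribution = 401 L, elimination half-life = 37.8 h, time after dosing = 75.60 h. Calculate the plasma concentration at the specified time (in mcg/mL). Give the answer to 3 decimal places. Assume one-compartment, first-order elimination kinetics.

0.233 mcg/mL

Total dose = 7.79 × 48 = 373.9 mg
C₀ = Dose / Vd = 373.9 / 401 = 0.9324 mg/L
k = ln2 / t½ = 0.693147 / 37.8 = 0.01834 h⁻¹
t / t½ = 75.60 / 37.8 = 2 half-lives
C = C₀ × (1/2)^2 = 0.9324 × 0.2500 = 0.2331 mg/L
(0.2331 mg/L = 0.2331 mcg/mL)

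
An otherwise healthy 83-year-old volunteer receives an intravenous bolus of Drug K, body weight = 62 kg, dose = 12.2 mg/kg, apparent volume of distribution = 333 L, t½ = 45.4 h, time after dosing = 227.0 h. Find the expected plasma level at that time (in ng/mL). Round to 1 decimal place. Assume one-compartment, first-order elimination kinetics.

71.0 ng/mL

Total dose = 12.2 × 62 = 756.4 mg
C₀ = Dose / Vd = 756.4 / 333 = 2.271 mg/L
k = ln2 / t½ = 0.693147 / 45.4 = 0.01527 h⁻¹
t / t½ = 227.0 / 45.4 = 5 half-lives
C = C₀ × (1/2)^5 = 2.271 × 0.03125 = 0.07097 mg/L
Convert: 0.07097 mg/L × 1000 = 70.97 ng/mL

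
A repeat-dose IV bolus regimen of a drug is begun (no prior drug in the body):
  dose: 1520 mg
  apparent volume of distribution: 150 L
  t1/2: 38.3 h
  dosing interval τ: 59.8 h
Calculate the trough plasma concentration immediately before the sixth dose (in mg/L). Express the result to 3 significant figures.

5.17 mg/L

C₀ per dose = Dose / Vd = 1520 / 150 = 10.13 mg/L
k = ln2 / t½ = 0.693147 / 38.3 = 0.01810 h⁻¹
Fraction remaining after one interval: r = e^(−kτ) = e^(−0.01810 × 59.8) = 0.3388
Before dose 6, 5 doses have been given (aged 1τ, 2τ, 3τ, 4τ, 5τ).
C_trough = C₀ × (r + r² + … + r^5) = C₀ × r(1−r^5)/(1−r)
        = 10.13 × 0.3388 × (1 − 0.004464) / (1 − 0.3388) = 5.167 mg/L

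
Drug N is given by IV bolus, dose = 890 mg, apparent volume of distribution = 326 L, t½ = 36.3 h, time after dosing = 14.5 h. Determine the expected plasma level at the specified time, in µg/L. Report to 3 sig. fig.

2070 µg/L

C₀ = Dose / Vd = 890.0 / 326 = 2.730 mg/L
k = ln2 / t½ = 0.693147 / 36.3 = 0.01909 h⁻¹
C = C₀ · e^(−k·t) = 2.730 × e^(−0.01909 × 14.5)
  = 2.730 × 0.7582 = 2.070 mg/L
Convert: 2.070 mg/L × 1000 = 2070 µg/L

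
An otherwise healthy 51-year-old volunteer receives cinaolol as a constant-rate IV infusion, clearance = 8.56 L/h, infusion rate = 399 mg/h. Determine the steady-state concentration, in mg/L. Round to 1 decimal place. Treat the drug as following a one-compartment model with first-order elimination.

At steady state Css = R₀ / CL = 399 / 8.560 = 46.61 mg/L

46.6 mg/L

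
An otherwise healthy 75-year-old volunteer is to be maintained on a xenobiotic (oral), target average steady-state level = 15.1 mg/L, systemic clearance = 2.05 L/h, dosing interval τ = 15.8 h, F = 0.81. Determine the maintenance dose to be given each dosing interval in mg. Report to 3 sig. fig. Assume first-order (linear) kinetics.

At steady state, F × (Dose/τ) = Css × CL.
Dose = Css × CL × τ / F = 15.1 × 2.050 × 15.8 / 0.81 = 603.8 mg

604 mg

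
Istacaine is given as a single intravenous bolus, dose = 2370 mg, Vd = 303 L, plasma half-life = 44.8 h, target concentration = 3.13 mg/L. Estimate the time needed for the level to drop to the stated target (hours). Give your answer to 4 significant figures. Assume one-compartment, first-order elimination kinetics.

C₀ = Dose / Vd = 2370 / 303 = 7.822 mg/L
k = ln2 / t½ = 0.693147 / 44.8 = 0.01547 h⁻¹
t = ln(C₀ / C) / k = ln(7.822 / 3.13) / 0.01547
  = ln(2.499) / 0.01547 = 0.9159 / 0.01547 = 59.20 h

59.20 h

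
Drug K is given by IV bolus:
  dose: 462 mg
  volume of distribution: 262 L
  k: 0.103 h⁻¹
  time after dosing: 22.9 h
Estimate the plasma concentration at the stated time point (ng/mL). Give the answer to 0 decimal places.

167 ng/mL

C₀ = Dose / Vd = 462.0 / 262 = 1.763 mg/L
C = C₀ · e^(−k·t) = 1.763 × e^(−0.1030 × 22.9)
  = 1.763 × 0.09454 = 0.1667 mg/L
Convert: 0.1667 mg/L × 1000 = 166.7 ng/mL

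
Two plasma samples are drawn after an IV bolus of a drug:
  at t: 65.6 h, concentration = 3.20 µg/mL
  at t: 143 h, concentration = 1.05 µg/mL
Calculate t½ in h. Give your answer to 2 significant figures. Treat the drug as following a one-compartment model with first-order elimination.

k = ln(C₁/C₂) / (t₂ − t₁) = ln(3.20/1.05) / (143 − 65.6)
  = 1.114 / 77.40 = 0.01439 h⁻¹
t½ = ln2 / k = 0.693147 / 0.01439 = 48.17 h

48 h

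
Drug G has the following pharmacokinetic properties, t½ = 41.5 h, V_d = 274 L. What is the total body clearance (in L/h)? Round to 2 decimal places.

k = ln2 / t½ = 0.693147 / 41.5 = 0.01670 h⁻¹
CL = k × Vd = 0.01670 × 274 = 4.576 L/h

4.58 L/h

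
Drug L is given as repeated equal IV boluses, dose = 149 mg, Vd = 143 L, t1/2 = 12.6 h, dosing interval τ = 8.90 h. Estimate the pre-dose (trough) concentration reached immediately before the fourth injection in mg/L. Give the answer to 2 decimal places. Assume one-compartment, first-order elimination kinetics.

C₀ per dose = Dose / Vd = 149 / 143 = 1.042 mg/L
k = ln2 / t½ = 0.693147 / 12.6 = 0.05501 h⁻¹
Fraction remaining after one interval: r = e^(−kτ) = e^(−0.05501 × 8.90) = 0.6129
Before dose 4, 3 doses have been given (aged 1τ, 2τ, 3τ).
C_trough = C₀ × (r + r² + … + r^3) = C₀ × r(1−r^3)/(1−r)
        = 1.042 × 0.6129 × (1 − 0.2302) / (1 − 0.6129) = 1.270 mg/L

1.27 mg/L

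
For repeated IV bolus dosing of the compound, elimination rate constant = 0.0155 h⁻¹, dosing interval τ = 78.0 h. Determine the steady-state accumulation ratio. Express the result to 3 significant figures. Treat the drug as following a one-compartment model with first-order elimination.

e^(−kτ) = e^(−0.01550 × 78.0) = 0.2985
Accumulation ratio R = 1 / (1 − e^(−kτ)) = 1 / (1 − 0.2985) = 1.426

1.43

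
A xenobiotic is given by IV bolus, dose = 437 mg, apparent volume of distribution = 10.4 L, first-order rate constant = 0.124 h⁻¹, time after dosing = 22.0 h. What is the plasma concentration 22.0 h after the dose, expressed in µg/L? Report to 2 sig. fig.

C₀ = Dose / Vd = 437.0 / 10.4 = 42.02 mg/L
C = C₀ · e^(−k·t) = 42.02 × e^(−0.1240 × 22.0)
  = 42.02 × 0.06535 = 2.746 mg/L
Convert: 2.746 mg/L × 1000 = 2746 µg/L

2700 µg/L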